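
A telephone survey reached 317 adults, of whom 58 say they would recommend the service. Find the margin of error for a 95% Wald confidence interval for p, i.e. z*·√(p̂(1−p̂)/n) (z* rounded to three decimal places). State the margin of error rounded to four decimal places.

p̂ = 58/317 = 0.18297.
Standard error of p̂: √(0.149489/317) = √0.000471574 = 0.021716.
For 95% confidence, z* = 1.960.
ME = 1.960·0.021716 = 0.0426.

ME = 0.0426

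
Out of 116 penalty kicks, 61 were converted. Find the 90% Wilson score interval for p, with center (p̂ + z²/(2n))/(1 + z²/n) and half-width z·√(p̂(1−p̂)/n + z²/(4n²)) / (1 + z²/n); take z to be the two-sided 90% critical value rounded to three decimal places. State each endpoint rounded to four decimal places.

p̂ = 61/116 = 0.52586; z = 1.645, so z² = 2.706025.
Denominator 1 + z²/n = 1 + 2.706025/116 = 1.023328.
Center = (0.52586 + 0.011664)/1.023328 = 0.52527.
Radicand: p̂(1−p̂)/n + z²/(4n²) = 0.002149406 + 0.000050275 = 0.002199681.
Half-width = z·√(radicand)/denom = 1.645·0.046901/1.023328 = 0.07539.
CI: 0.52527 ± 0.07539 = (0.4499, 0.6007).

(0.4499, 0.6007)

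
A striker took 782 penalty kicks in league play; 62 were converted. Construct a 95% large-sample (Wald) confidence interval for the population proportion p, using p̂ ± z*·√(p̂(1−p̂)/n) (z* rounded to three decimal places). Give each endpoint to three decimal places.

p̂ = 62/782 = 0.07928.
Standard error of p̂: √(0.072998/782) = √0.000093348 = 0.009662.
The 95% critical value is z* = 1.960.
Margin of error: 1.960 × 0.009662 = 0.01894.
So the interval runs from 0.060 to 0.098.

(0.060, 0.098)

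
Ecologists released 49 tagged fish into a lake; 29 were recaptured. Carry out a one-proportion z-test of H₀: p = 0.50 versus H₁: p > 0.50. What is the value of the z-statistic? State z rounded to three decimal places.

z = 1.286

p̂ = 29/49 = 0.59184.
Null standard error: √(0.50·0.50/49) = √0.005102041 = 0.071429.
z = (p̂ − p₀)/SE = (0.59184 − 0.50)/0.071429 = 1.286.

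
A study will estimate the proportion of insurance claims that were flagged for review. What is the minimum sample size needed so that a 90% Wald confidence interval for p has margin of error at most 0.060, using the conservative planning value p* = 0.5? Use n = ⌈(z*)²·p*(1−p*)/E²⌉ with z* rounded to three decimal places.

For 90% confidence, z* = 1.645.
p*(1−p*) = 0.2500.
(z*)²·p*(1−p*)/E² = 2.706025·0.2500/0.003600 = 187.918.
⌈187.918⌉ = 188.

n = 188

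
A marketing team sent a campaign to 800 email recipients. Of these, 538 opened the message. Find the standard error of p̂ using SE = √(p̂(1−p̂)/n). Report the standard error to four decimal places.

SE = 0.0166

Sample proportion p̂ = 538/800 = 0.67250.
p̂(1−p̂) = 0.220244.
SE = √(0.220244/800) = √0.000275305 = 0.0166.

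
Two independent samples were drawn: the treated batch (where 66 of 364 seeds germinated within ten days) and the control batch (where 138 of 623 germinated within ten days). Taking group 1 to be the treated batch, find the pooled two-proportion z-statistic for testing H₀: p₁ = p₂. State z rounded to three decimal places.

z = -1.504

p̂₁ = 66/364 = 0.18132, p̂₂ = 138/623 = 0.22151.
Pooled p̂ = (66+138)/(364+623) = 204/987 = 0.20669.
SE = √[p̂(1−p̂)(1/n₁+1/n₂)] = √[0.20669·0.79331·(1/364+1/623)] ≈ 0.026714.
z = -0.04019/0.026714 = -1.504.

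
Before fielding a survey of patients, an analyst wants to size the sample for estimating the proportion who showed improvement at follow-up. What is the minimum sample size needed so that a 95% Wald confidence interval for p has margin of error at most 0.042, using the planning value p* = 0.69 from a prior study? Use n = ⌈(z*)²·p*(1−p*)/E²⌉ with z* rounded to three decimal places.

n = 466

For 95% confidence, z* = 1.960.
p*(1−p*) = 0.2139.
(z*)²·p*(1−p*)/E² = 3.841600·0.2139/0.001764 = 465.827.
Rounding up, n = 466.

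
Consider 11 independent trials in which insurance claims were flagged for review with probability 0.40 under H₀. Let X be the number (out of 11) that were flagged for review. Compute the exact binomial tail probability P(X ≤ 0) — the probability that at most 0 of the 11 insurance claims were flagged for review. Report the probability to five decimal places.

P = 0.00363

X is binomial with n = 11 and p = 0.40.
P(X ≤ 0) = C(11,0)·0.40^0·0.60^11.
= 0.003628 = 0.00363.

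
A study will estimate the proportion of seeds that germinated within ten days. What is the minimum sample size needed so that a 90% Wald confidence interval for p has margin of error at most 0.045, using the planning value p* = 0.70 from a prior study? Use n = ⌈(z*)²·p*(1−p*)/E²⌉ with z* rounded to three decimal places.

z* = 1.645 at the 90% level.
p*(1−p*) = 0.2100.
(z*)²·p*(1−p*)/E² = 2.706025·0.2100/0.002025 = 280.625.
Rounding up, n = 281.

n = 281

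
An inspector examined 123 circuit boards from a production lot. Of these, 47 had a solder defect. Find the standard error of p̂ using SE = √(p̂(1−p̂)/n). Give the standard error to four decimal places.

Sample proportion p̂ = 47/123 = 0.38211.
p̂(1−p̂) = 0.38211·0.61789 = 0.236102.
Dividing by n and taking the root: √0.001919528 = 0.0438.

SE = 0.0438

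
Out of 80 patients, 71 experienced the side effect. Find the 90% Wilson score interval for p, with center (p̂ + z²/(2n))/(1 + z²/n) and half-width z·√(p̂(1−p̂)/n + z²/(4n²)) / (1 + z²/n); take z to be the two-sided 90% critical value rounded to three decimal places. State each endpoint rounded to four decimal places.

(0.8163, 0.9334)

p̂ = 71/80 = 0.88750; z = 1.645, so z² = 2.706025.
Denominator 1 + z²/n = 1 + 2.706025/80 = 1.033825.
Center = (0.88750 + 0.016913)/1.033825 = 0.87482.
Radicand: p̂(1−p̂)/n + z²/(4n²) = 0.001248047 + 0.000105704 = 0.001353751.
Half-width = z·√(radicand)/denom = 1.645·0.036793/1.033825 = 0.05854.
Interval: 0.87482 ± 0.05854 → (0.8163, 0.9334).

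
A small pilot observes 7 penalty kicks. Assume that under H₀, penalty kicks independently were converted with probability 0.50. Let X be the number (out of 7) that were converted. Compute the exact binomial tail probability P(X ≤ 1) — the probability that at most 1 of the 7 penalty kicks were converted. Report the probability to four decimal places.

X ~ Binomial(n=7, p=0.50).
P(X ≤ 1) = C(7,0)·0.50^0·0.50^7 + C(7,1)·0.50^1·0.50^6.
= 0.007812 + 0.054688 = 0.0625.

P = 0.0625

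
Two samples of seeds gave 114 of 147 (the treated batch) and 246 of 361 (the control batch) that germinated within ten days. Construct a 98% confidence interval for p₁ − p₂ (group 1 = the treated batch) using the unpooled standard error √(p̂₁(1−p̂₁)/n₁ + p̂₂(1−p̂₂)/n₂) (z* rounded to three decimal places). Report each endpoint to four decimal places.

p̂₁ = 0.77551, p̂₂ = 0.68144, so the observed difference is 0.09407.
Unpooled SE = √(p̂₁(1−p̂₁)/n₁ + p̂₂(1−p̂₂)/n₂) = √(0.001184314 + 0.000601328) = 0.042257.
z* = 2.326 at the 98% level. Margin = 2.326·0.042257 = 0.09829.
CI: 0.09407 ± 0.09829 = (-0.0042, 0.1924).

(-0.0042, 0.1924)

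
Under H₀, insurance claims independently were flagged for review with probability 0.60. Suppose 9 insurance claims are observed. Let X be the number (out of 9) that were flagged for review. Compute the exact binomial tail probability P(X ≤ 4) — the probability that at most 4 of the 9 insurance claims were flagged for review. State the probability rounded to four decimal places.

P = 0.2666

X is binomial with n = 9 and p = 0.60.
P(X ≤ 4) = Σ_{j=0}^{4} C(9,j)·0.60^j·0.40^{9−j}.
= 0.000262 + 0.003539 + 0.021234 + 0.074318 + 0.167215 = 0.2666.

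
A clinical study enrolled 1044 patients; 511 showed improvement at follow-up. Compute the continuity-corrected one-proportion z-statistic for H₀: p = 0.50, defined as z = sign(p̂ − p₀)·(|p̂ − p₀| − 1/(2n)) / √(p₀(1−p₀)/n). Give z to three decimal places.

z = -0.650

p̂ = 511/1044 = 0.48946. p̂ − p₀ = -0.010536.
1/(2n) = 0.000479.
Corrected numerator: |-0.010536| − 0.000479 = 0.010057.
Under H₀, SE = √(p₀(1−p₀)/n) = √(0.50·0.50/1044) = √0.000239464 = 0.015475.
z = −0.010057/0.015475 = -0.650.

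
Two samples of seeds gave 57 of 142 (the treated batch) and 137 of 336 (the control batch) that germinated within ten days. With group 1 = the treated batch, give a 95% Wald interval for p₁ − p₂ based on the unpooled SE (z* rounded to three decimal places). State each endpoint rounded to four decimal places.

(-0.1026, 0.0899)

p̂₁ = 0.40141, p̂₂ = 0.40774, so the observed difference is -0.00633.
SE = √(0.001692111 + 0.000718714) = √0.002410825 = 0.049100.
The 95% critical value is z* = 1.960. Margin = 1.960·0.049100 = 0.09624.
CI: -0.00633 ± 0.09624 = (-0.1026, 0.0899).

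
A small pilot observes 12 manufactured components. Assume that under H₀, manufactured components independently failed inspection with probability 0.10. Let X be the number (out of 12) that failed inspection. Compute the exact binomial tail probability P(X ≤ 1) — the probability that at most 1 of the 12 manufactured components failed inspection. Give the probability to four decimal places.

P = 0.6590

X ~ Binomial(n=12, p=0.10).
P(X ≤ 1) = C(12,0)·0.10^0·0.90^12 + C(12,1)·0.10^1·0.90^11.
= 0.282430 + 0.376573 = 0.6590.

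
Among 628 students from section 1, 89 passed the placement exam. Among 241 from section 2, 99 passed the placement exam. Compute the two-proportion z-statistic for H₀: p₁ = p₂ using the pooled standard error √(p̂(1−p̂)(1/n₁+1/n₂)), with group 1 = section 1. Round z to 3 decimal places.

Sample proportions: p̂₁ = 89/628 = 0.14172 and p̂₂ = 99/241 = 0.41079.
Pooling: p̂ = 188/869 = 0.21634.
Pooled SE = √[0.1695374·0.00574173] ≈ 0.031200.
z = (p̂₁ − p̂₂)/SE = (0.14172 − 0.41079)/0.031200 = -0.26907/0.031200 = -8.624.

z = -8.624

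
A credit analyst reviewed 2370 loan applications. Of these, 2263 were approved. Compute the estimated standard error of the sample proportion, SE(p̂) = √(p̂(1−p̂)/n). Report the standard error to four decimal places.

Sample proportion p̂ = 2263/2370 = 0.95485.
p̂(1−p̂) = 0.95485·0.04515 = 0.043111.
SE = √(0.043111/2370) = 0.0043.

SE = 0.0043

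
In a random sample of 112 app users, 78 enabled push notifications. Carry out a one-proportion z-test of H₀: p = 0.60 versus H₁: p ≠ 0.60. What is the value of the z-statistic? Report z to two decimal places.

z = 2.08

With x = 78 successes in n = 112, p̂ = 0.69643.
Under H₀, SE = √(p₀(1−p₀)/n) = √(0.60·0.40/112) = √0.002142857 = 0.046291.
z = (p̂ − p₀)/SE = (0.69643 − 0.60)/0.046291 = 2.08.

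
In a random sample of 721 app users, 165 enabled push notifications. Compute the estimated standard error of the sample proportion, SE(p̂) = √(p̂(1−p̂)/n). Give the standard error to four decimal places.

SE = 0.0156

p̂ = 165/721 = 0.22885.
p̂(1−p̂) = 0.176478.
Dividing by n and taking the root: √0.000244768 = 0.0156.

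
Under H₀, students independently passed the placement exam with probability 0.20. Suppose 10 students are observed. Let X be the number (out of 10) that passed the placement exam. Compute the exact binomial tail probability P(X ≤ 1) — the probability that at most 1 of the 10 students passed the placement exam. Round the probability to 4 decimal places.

P = 0.3758

X ~ Binomial(n=10, p=0.20).
P(X ≤ 1) = C(10,0)·0.20^0·0.80^10 + C(10,1)·0.20^1·0.80^9.
= 0.107374 + 0.268435 = 0.3758.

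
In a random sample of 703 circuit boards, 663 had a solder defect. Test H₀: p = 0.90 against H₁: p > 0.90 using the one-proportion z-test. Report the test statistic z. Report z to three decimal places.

p̂ = 663/703 = 0.94310.
Null standard error: √(0.90·0.10/703) = √0.000128023 = 0.011315.
Test statistic: z = 0.04310/0.011315 = 3.809.

z = 3.809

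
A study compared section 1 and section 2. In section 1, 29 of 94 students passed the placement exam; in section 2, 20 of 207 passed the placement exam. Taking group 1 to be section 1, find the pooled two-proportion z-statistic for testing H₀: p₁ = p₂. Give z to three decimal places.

z = 4.615

p̂₁ = 29/94 = 0.30851, p̂₂ = 20/207 = 0.09662.
Pooled p̂ = (29+20)/(94+207) = 49/301 = 0.16279.
Pooled SE = √[0.1362899·0.01546922] ≈ 0.045916.
z = (p̂₁ − p̂₂)/SE = (0.30851 − 0.09662)/0.045916 = 0.21189/0.045916 = 4.615.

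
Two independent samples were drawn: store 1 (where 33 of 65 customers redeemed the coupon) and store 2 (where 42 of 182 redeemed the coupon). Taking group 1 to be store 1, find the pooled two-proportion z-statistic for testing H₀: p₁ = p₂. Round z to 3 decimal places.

p̂₁ = 33/65 = 0.50769, p̂₂ = 42/182 = 0.23077.
Pooled p̂ = (33+42)/(65+182) = 75/247 = 0.30364.
SE = √[p̂(1−p̂)(1/n₁+1/n₂)] = √[0.30364·0.69636·(1/65+1/182)] ≈ 0.066444.
z = (p̂₁ − p̂₂)/SE = (0.50769 − 0.23077)/0.066444 = 0.27692/0.066444 = 4.168.

z = 4.168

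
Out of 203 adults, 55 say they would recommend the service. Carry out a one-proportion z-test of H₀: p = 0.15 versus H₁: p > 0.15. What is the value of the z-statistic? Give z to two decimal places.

With x = 55 successes in n = 203, p̂ = 0.27094.
Null standard error: √(0.15·0.85/203) = √0.000628079 = 0.025062.
Test statistic: z = 0.12094/0.025062 = 4.83.

z = 4.83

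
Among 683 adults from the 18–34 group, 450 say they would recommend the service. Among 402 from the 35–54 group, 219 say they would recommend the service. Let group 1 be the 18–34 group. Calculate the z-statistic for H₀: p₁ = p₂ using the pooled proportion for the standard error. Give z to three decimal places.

Sample proportions: p̂₁ = 450/683 = 0.65886 and p̂₂ = 219/402 = 0.54478.
Pooled p̂ = (450+219)/(683+402) = 669/1085 = 0.61659.
SE = √[p̂(1−p̂)(1/n₁+1/n₂)] = √[0.61659·0.38341·(1/683+1/402)] ≈ 0.030565.
z = 0.11408/0.030565 = 3.732.

z = 3.732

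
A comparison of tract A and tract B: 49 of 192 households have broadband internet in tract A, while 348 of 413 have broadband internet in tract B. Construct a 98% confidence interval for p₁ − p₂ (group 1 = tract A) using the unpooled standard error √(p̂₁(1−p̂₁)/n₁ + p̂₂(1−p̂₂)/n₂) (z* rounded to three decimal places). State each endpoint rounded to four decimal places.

(-0.6716, -0.5032)

p̂₁ = 0.25521, p̂₂ = 0.84262, so the observed difference is -0.58741.
Unpooled SE = √(p̂₁(1−p̂₁)/n₁ + p̂₂(1−p̂₂)/n₂) = √(0.000989985 + 0.000321102) = 0.036209.
For 98% confidence, z* = 2.326. Margin = 2.326·0.036209 = 0.08422.
So the interval runs from -0.6716 to -0.5032.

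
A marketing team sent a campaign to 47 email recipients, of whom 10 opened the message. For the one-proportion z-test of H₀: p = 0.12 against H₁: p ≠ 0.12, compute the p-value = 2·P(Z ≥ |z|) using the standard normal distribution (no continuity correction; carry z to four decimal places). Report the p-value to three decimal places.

With x = 10 successes in n = 47, p̂ = 0.21277.
SE₀ = √(0.12·0.88/47) = 0.047401.
z = (p̂ − p₀)/SE = (10/47 − 0.12)/0.047401 ≈ 1.9571.
From the standard normal, 2·P(Z ≥ |z|) = 0.050.

p-value = 0.050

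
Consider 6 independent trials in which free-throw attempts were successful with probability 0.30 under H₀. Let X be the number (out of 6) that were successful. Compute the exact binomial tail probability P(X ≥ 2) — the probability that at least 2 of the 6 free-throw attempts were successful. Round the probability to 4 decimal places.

X is binomial with n = 6 and p = 0.30.
P(X ≥ 2) = Σ_{j=2}^{6} C(6,j)·0.30^j·0.70^{6−j}.
= 0.324135 + 0.185220 + 0.059535 + 0.010206 + 0.000729 = 0.5798.

P = 0.5798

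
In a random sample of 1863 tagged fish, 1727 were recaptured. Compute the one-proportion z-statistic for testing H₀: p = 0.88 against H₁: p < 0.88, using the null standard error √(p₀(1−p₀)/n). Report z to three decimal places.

z = 6.243

Sample proportion p̂ = 1727/1863 = 0.92700.
SE₀ = √(0.88·0.12/1863) = 0.007529.
z = (p̂ − p₀)/SE = (0.92700 − 0.88)/0.007529 = 6.243.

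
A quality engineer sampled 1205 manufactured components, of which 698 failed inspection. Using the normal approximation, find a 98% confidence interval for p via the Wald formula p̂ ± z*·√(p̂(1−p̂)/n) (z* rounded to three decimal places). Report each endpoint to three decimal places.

(0.546, 0.612)

Sample proportion p̂ = 698/1205 = 0.57925.
Standard error of p̂: √(0.243719/1205) = √0.000202256 = 0.014222.
z* = 2.326 at the 98% level.
Margin = 2.326·0.014222 = 0.03308.
CI: 0.57925 ± 0.03308 = (0.546, 0.612).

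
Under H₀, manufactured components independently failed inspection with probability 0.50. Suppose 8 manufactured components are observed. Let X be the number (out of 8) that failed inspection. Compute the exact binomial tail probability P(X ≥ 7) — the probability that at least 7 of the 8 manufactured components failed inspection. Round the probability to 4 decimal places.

P = 0.0352

X ~ Binomial(n=8, p=0.50).
P(X ≥ 7) = C(8,7)·0.50^7·0.50^1 + C(8,8)·0.50^8·0.50^0.
= 0.031250 + 0.003906 = 0.0352.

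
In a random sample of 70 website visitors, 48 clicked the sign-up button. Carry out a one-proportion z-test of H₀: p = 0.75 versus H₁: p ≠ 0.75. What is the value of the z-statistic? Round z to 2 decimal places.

z = -1.24

Sample proportion p̂ = 48/70 = 0.68571.
Under H₀, SE = √(p₀(1−p₀)/n) = √(0.75·0.25/70) = √0.002678571 = 0.051755.
Test statistic: z = -0.06429/0.051755 = -1.24.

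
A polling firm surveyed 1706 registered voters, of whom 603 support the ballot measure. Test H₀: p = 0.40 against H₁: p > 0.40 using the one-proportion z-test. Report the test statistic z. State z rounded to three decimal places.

Sample proportion p̂ = 603/1706 = 0.35346.
Null standard error: √(0.40·0.60/1706) = √0.000140680 = 0.011861.
Test statistic: z = -0.04654/0.011861 = -3.924.

z = -3.924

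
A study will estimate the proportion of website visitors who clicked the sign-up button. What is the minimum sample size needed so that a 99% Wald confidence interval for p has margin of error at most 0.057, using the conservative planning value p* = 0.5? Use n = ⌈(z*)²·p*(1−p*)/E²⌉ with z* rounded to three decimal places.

n = 511

For 99% confidence, z* = 2.576.
p*(1−p*) = 0.2500.
(z*)²·p*(1−p*)/E² = 6.635776·0.2500/0.003249 = 510.601.
Rounding up, n = 511.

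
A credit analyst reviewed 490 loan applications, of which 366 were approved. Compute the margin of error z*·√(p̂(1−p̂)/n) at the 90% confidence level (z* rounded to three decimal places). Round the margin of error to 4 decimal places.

ME = 0.0323

p̂ = 366/490 = 0.74694.
SE = √(p̂(1−p̂)/n) = √(0.189021/490) = 0.019641.
z* = 1.645 at the 90% level.
ME = 1.645·0.019641 = 0.0323.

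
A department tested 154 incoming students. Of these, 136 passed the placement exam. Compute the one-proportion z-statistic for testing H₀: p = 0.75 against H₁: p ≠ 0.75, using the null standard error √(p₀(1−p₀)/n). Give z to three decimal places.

z = 3.815

With x = 136 successes in n = 154, p̂ = 0.88312.
SE₀ = √(0.75·0.25/154) = 0.034893.
z = (p̂ − p₀)/SE = (0.88312 − 0.75)/0.034893 = 3.815.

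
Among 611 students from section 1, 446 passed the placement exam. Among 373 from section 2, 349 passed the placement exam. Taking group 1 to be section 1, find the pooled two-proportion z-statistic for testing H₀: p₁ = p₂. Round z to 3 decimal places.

z = -7.947

p̂₁ = 446/611 = 0.72995, p̂₂ = 349/373 = 0.93566.
Pooled p̂ = (446+349)/(611+373) = 795/984 = 0.80793.
SE = √[p̂(1−p̂)(1/n₁+1/n₂)] = √[0.80793·0.19207·(1/611+1/373)] ≈ 0.025885.
z = (p̂₁ − p̂₂)/SE = (0.72995 − 0.93566)/0.025885 = -0.20571/0.025885 = -7.947.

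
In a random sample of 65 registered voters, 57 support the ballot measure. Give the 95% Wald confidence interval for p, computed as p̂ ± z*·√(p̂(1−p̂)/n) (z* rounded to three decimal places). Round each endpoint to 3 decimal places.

(0.797, 0.957)

The sample proportion is 57/65 = 0.87692.
Standard error of p̂: √(0.107929/65) = √0.001660446 = 0.040749.
The 95% critical value is z* = 1.960.
Margin of error: 1.960 × 0.040749 = 0.07987.
CI: 0.87692 ± 0.07987 = (0.797, 0.957).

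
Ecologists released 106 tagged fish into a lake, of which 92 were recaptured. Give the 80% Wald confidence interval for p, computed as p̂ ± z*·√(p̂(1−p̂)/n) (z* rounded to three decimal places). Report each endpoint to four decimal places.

(0.8258, 0.9101)

p̂ = 92/106 = 0.86792.
Standard error of p̂: √(0.114632/106) = √0.001081430 = 0.032885.
For 80% confidence, z* = 1.282.
Margin of error: 1.282 × 0.032885 = 0.04216.
CI: 0.86792 ± 0.04216 = (0.8258, 0.9101).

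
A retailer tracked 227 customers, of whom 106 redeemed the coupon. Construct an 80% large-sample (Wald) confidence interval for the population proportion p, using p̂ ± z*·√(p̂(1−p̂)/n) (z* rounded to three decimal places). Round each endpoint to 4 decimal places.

Sample proportion p̂ = 106/227 = 0.46696.
SE(p̂) = √(0.46696·0.53304/227) = 0.033114.
z* = 1.282 at the 80% level.
Margin of error: 1.282 × 0.033114 = 0.04245.
CI: 0.46696 ± 0.04245 = (0.4245, 0.5094).

(0.4245, 0.5094)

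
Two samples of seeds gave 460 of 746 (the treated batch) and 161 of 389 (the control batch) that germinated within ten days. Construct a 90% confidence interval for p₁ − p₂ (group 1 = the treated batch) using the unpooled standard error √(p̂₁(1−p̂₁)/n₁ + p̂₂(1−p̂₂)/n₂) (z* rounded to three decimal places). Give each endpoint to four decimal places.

(0.1523, 0.2532)

p̂₁ = 460/746 = 0.61662, p̂₂ = 161/389 = 0.41388; p̂₁ − p̂₂ = 0.20274.
SE = √(0.000316889 + 0.000623608) = √0.000940497 = 0.030668.
The 90% critical value is z* = 1.645. Margin = 1.645·0.030668 = 0.05045.
Interval: 0.20274 ± 0.05045 → (0.1523, 0.2532).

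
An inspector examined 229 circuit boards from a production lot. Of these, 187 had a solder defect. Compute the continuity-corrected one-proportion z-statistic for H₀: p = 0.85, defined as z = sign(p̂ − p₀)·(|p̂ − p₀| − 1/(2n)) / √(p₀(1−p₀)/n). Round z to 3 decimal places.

z = -1.323

With x = 187 successes in n = 229, p̂ = 0.81659. p̂ − p₀ = -0.033406.
Continuity correction 1/(2n) = 1/458 = 0.002183.
Corrected numerator: |-0.033406| − 0.002183 = 0.031223.
Null standard error: √(0.85·0.15/229) = √0.000556769 = 0.023596.
z = (−)0.031223/0.023596 = -1.323.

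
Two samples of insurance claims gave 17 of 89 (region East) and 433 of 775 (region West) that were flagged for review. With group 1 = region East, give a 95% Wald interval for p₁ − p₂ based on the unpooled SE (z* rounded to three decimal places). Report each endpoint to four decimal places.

p̂₁ = 0.19101, p̂₂ = 0.55871, so the observed difference is -0.36770.
SE = √(0.001736247 + 0.000318133) = √0.002054380 = 0.045325.
The 95% critical value is z* = 1.960. Margin = 1.960·0.045325 = 0.08884.
So the interval runs from -0.4565 to -0.2789.

(-0.4565, -0.2789)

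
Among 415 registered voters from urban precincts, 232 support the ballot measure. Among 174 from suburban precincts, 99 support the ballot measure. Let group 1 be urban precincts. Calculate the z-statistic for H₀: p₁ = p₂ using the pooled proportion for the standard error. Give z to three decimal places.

z = -0.222

Sample proportions: p̂₁ = 232/415 = 0.55904 and p̂₂ = 99/174 = 0.56897.
Pooling: p̂ = 331/589 = 0.56197.
Pooled SE = √[0.2461598·0.00815676] ≈ 0.044809.
z = (p̂₁ − p̂₂)/SE = (0.55904 − 0.56897)/0.044809 = -0.00993/0.044809 = -0.222.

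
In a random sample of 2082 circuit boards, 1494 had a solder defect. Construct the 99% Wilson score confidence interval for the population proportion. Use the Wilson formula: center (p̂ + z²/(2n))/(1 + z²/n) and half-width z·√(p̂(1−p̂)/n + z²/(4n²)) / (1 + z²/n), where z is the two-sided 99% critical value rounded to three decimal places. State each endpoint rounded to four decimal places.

Here p̂ = 1494/2082 = 0.71758 and z = 2.576 (z² = 6.635776).
1 + z²/n = 1.003187.
Center = (0.71758 + 0.001594)/1.003187 = 0.71689.
Radicand: p̂(1−p̂)/n + z²/(4n²) = 0.000097339 + 0.000000383 = 0.000097722.
Half-width = 2.576·√0.000097722/1.003187 = 0.02538.
Interval: 0.71689 ± 0.02538 → (0.6915, 0.7423).

(0.6915, 0.7423)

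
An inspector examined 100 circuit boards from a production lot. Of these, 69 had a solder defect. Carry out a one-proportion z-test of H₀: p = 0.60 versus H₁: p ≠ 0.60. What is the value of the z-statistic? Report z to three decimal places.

z = 1.837

p̂ = 69/100 = 0.69000.
Null standard error: √(0.60·0.40/100) = √0.002400000 = 0.048990.
Test statistic: z = 0.09000/0.048990 = 1.837.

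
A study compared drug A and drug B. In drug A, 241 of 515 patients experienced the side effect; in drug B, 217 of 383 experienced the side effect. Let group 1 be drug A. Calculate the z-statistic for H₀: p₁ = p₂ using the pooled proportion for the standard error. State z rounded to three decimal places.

z = -2.924

p̂₁ = 241/515 = 0.46796, p̂₂ = 217/383 = 0.56658.
Pooled p̂ = (241+217)/(515+383) = 458/898 = 0.51002.
Pooled SE = √[0.2498996·0.00455271] ≈ 0.033730.
z = (p̂₁ − p̂₂)/SE = (0.46796 − 0.56658)/0.033730 = -0.09862/0.033730 = -2.924.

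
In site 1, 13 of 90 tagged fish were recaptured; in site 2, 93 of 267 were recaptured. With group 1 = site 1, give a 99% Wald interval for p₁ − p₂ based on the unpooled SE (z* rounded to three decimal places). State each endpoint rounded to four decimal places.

(-0.3253, -0.0824)

p̂₁ = 13/90 = 0.14444, p̂₂ = 93/267 = 0.34831; p̂₁ − p̂₂ = -0.20387.
SE = √(0.001373114 + 0.000850156) = √0.002223270 = 0.047152.
For 99% confidence, z* = 2.576. Margin = 2.576·0.047152 = 0.12146.
Interval: -0.20387 ± 0.12146 → (-0.3253, -0.0824).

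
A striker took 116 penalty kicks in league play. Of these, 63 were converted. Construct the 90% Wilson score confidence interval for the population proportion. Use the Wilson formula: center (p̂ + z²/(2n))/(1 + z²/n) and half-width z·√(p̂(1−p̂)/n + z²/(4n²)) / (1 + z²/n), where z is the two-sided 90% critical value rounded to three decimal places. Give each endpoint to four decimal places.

Here p̂ = 63/116 = 0.54310 and z = 1.645 (z² = 2.706025).
1 + z²/n = 1.023328.
Adjusted center: (0.54310 + z²/(2n))/1.023328 = 0.54212.
Radicand: p̂(1−p̂)/n + z²/(4n²) = 0.002139156 + 0.000050275 = 0.002189431.
Half-width = 1.645·√0.002189431/1.023328 = 0.07522.
CI: 0.54212 ± 0.07522 = (0.4669, 0.6173).

(0.4669, 0.6173)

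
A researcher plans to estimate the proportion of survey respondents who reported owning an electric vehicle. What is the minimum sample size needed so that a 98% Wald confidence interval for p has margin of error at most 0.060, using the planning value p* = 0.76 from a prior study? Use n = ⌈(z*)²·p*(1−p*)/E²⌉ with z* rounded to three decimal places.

n = 275

The 98% critical value is z* = 2.326.
p*(1−p*) = 0.1824.
Required n before rounding: 5.410276 × 0.1824 / 0.060² = 274.121.
⌈274.121⌉ = 275.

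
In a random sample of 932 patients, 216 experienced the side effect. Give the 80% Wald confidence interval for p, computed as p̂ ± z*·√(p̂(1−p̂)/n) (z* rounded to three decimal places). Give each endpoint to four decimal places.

(0.2140, 0.2495)

With x = 216 successes in n = 932, p̂ = 0.23176.
SE(p̂) = √(0.23176·0.76824/932) = 0.013822.
The 80% critical value is z* = 1.282.
Margin = 1.282·0.013822 = 0.01772.
Interval: 0.23176 ± 0.01772 → (0.2140, 0.2495).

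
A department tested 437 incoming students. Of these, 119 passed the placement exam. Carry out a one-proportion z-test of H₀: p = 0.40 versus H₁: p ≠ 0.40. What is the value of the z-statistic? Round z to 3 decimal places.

p̂ = 119/437 = 0.27231.
Null standard error: √(0.40·0.60/437) = √0.000549199 = 0.023435.
z = (p̂ − p₀)/SE = (0.27231 − 0.40)/0.023435 = -5.449.

z = -5.449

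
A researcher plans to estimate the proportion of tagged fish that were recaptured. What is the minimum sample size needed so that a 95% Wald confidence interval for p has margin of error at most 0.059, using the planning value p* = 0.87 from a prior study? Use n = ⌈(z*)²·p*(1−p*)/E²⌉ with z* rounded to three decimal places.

n = 125

The 95% critical value is z* = 1.960.
p*(1−p*) = 0.87·0.13 = 0.1131.
Required n before rounding: 3.841600 × 0.1131 / 0.059² = 124.816.
Rounding up, n = 125.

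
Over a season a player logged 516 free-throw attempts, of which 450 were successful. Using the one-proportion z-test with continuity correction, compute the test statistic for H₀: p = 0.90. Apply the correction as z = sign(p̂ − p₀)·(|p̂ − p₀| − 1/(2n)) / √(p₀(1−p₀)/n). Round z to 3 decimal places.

z = -2.040

p̂ = 450/516 = 0.87209. p̂ − p₀ = -0.027907.
1/(2n) = 0.000969.
Corrected numerator: |-0.027907| − 0.000969 = 0.026938.
Under H₀, SE = √(p₀(1−p₀)/n) = √(0.90·0.10/516) = √0.000174419 = 0.013207.
z = (−)0.026938/0.013207 = -2.040.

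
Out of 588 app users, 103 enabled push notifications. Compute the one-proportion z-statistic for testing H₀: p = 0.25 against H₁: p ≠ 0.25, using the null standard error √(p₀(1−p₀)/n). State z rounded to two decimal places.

z = -4.19

The sample proportion is 103/588 = 0.17517.
Under H₀, SE = √(p₀(1−p₀)/n) = √(0.25·0.75/588) = √0.000318878 = 0.017857.
Test statistic: z = -0.07483/0.017857 = -4.19.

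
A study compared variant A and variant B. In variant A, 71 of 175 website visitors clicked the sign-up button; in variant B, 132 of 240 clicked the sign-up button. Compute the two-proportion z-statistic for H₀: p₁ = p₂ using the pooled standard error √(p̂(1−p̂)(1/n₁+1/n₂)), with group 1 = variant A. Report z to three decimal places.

p̂₁ = 71/175 = 0.40571, p̂₂ = 132/240 = 0.55000.
Pooling: p̂ = 203/415 = 0.48916.
SE = √[p̂(1−p̂)(1/n₁+1/n₂)] = √[0.48916·0.51084·(1/175+1/240)] ≈ 0.049690.
z = -0.14429/0.049690 = -2.904.

z = -2.904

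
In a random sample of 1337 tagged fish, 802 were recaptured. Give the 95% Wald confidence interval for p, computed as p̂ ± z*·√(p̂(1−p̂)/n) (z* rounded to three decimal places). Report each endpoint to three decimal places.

(0.574, 0.626)

Sample proportion p̂ = 802/1337 = 0.59985.
Standard error of p̂: √(0.240030/1337) = √0.000179529 = 0.013399.
For 95% confidence, z* = 1.960.
Margin of error: 1.960 × 0.013399 = 0.02626.
CI: 0.59985 ± 0.02626 = (0.574, 0.626).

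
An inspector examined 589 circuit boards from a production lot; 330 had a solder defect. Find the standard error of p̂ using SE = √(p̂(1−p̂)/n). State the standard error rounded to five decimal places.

SE = 0.02045

p̂ = 330/589 = 0.56027.
p̂(1−p̂) = 0.246368.
SE = √(0.246368/589) = √0.000418282 = 0.02045.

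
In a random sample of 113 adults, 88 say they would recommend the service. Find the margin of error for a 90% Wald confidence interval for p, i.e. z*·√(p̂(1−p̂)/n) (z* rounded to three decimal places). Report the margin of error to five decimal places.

ME = 0.06423

Sample proportion p̂ = 88/113 = 0.77876.
SE(p̂) = √(0.77876·0.22124/113) = 0.039048.
For 90% confidence, z* = 1.645.
So ME = 0.06423.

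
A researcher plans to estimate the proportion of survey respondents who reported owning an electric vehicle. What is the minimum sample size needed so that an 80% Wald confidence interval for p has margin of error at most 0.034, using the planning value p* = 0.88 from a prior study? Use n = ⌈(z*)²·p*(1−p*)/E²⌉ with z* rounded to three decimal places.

n = 151

The 80% critical value is z* = 1.282.
p*(1−p*) = 0.1056.
(z*)²·p*(1−p*)/E² = 1.643524·0.1056/0.001156 = 150.135.
Rounding up, n = 151.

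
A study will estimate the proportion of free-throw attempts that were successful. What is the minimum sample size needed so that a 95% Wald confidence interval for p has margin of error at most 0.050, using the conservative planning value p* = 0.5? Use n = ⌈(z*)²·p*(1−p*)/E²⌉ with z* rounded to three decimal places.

The 95% critical value is z* = 1.960.
p*(1−p*) = 0.2500.
(z*)²·p*(1−p*)/E² = 3.841600·0.2500/0.002500 = 384.160.
Rounding up, n = 385.

n = 385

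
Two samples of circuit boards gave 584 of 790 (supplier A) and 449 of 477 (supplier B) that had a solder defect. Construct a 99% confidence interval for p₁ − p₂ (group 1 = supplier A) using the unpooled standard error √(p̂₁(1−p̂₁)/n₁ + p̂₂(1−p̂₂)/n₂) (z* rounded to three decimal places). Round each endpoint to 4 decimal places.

p̂₁ = 584/790 = 0.73924, p̂₂ = 449/477 = 0.94130; p̂₁ − p̂₂ = -0.20206.
Unpooled SE = √(p̂₁(1−p̂₁)/n₁ + p̂₂(1−p̂₂)/n₂) = √(0.000244005 + 0.000115838) = 0.018970.
The 99% critical value is z* = 2.576. Margin of error = 0.04887.
So the interval runs from -0.2509 to -0.1532.

(-0.2509, -0.1532)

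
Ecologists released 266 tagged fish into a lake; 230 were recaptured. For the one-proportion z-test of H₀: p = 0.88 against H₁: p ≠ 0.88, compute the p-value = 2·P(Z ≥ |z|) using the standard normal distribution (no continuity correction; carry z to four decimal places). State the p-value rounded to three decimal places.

p-value = 0.441

Sample proportion p̂ = 230/266 = 0.86466.
SE₀ = √(0.88·0.12/266) = 0.019925.
Test statistic (full precision, shown to 4 dp): z = (230/266 − 0.88)/SE₀ ≈ -0.7698.
p-value = 2·P(Z ≥ |z|) with z = -0.7698 → 0.441.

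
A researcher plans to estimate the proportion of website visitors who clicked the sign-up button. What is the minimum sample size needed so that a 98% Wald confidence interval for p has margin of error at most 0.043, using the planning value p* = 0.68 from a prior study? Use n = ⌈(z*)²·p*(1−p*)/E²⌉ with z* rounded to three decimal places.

For 98% confidence, z* = 2.326.
p*(1−p*) = 0.2176.
Required n before rounding: 5.410276 × 0.2176 / 0.043² = 636.710.
⌈636.710⌉ = 637.

n = 637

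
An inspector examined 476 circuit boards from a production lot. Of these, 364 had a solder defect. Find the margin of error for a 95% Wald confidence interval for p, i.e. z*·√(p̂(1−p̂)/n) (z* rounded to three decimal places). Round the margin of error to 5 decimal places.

With x = 364 successes in n = 476, p̂ = 0.76471.
SE = √(p̂(1−p̂)/n) = √(0.179931/476) = 0.019442.
The 95% critical value is z* = 1.960.
ME = 1.960·0.019442 = 0.03811.

ME = 0.03811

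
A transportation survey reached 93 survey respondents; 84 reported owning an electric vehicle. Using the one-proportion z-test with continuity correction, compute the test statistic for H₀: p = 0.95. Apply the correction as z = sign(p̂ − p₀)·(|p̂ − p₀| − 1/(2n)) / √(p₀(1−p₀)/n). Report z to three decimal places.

z = -1.832

With x = 84 successes in n = 93, p̂ = 0.90323. p̂ − p₀ = -0.046774.
1/(2n) = 0.005376.
Corrected numerator: |-0.046774| − 0.005376 = 0.041398.
Under H₀, SE = √(p₀(1−p₀)/n) = √(0.95·0.05/93) = √0.000510753 = 0.022600.
z = (−)0.041398/0.022600 = -1.832.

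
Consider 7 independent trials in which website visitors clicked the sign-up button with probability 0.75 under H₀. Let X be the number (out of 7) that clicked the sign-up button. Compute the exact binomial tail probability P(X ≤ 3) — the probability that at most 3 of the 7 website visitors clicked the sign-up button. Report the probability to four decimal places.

P = 0.0706

X ~ Binomial(n=7, p=0.75).
P(X ≤ 3) = C(7,0)·0.75^0·0.25^7 + C(7,1)·0.75^1·0.25^6 + C(7,2)·0.75^2·0.25^5 + C(7,3)·0.75^3·0.25^4.
= 0.000061 + 0.001282 + 0.011536 + 0.057678 = 0.0706.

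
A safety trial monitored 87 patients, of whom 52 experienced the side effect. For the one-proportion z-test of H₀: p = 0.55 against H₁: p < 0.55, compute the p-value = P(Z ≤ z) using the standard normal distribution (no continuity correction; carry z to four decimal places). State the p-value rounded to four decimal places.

Sample proportion p̂ = 52/87 = 0.59770.
Under H₀, SE = √(p₀(1−p₀)/n) = √(0.55·0.45/87) = √0.002844828 = 0.053337.
Test statistic (full precision, shown to 4 dp): z = (52/87 − 0.55)/SE₀ ≈ 0.8943.
From the standard normal, P(Z ≤ z) = 0.8144.

p-value = 0.8144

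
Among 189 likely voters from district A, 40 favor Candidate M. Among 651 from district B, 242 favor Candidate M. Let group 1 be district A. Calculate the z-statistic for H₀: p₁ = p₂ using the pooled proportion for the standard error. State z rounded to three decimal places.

p̂₁ = 40/189 = 0.21164, p̂₂ = 242/651 = 0.37174.
Pooling: p̂ = 282/840 = 0.33571.
Pooled SE = √[0.2230102·0.00682710] ≈ 0.039019.
z = -0.16010/0.039019 = -4.103.

z = -4.103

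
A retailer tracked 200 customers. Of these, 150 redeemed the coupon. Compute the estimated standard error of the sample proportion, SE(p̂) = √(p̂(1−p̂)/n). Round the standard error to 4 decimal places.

The sample proportion is 150/200 = 0.75000.
p̂(1−p̂) = 0.75000·0.25000 = 0.187500.
SE = √(0.187500/200) = √0.000937500 = 0.0306.

SE = 0.0306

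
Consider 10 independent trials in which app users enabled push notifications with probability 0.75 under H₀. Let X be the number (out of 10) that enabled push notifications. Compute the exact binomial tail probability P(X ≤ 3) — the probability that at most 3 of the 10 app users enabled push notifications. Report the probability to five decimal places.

P = 0.00351

X ~ Binomial(n=10, p=0.75).
P(X ≤ 3) = C(10,0)·0.75^0·0.25^10 + C(10,1)·0.75^1·0.25^9 + C(10,2)·0.75^2·0.25^8 + C(10,3)·0.75^3·0.25^7.
= 0.000001 + 0.000029 + 0.000386 + 0.003090 = 0.00351.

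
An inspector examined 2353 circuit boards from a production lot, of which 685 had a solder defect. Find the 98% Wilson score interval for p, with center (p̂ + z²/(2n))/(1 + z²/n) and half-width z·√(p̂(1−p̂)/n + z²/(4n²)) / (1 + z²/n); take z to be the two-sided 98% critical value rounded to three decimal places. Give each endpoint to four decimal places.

p̂ = 685/2353 = 0.29112; z = 2.326, so z² = 5.410276.
1 + z²/n = 1.002299.
Adjusted center: (0.29112 + z²/(2n))/1.002299 = 0.29160.
Radicand: p̂(1−p̂)/n + z²/(4n²) = 0.000087704 + 0.000000244 = 0.000087948.
Half-width = 2.326·√0.000087948/1.002299 = 0.02176.
Interval: 0.29160 ± 0.02176 → (0.2698, 0.3134).

(0.2698, 0.3134)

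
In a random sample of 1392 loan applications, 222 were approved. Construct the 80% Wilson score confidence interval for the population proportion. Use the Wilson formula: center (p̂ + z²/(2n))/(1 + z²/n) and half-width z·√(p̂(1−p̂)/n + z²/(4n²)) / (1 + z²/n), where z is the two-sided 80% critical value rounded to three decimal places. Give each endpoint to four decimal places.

(0.1473, 0.1725)

Here p̂ = 222/1392 = 0.15948 and z = 1.282 (z² = 1.643524).
1 + z²/n = 1.001181.
Center = (0.15948 + 0.000590)/1.001181 = 0.15988.
Radicand: p̂(1−p̂)/n + z²/(4n²) = 0.000096299 + 0.000000212 = 0.000096511.
Half-width = z·√(radicand)/denom = 1.282·0.009824/1.001181 = 0.01258.
Interval: 0.15988 ± 0.01258 → (0.1473, 0.1725).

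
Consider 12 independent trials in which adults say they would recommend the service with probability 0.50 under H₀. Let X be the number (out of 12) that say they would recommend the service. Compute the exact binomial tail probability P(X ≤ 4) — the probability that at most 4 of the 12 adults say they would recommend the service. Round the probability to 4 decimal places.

P = 0.1938

X ~ Binomial(n=12, p=0.50).
P(X ≤ 4) = Σ_{j=0}^{4} C(12,j)·0.50^j·0.50^{12−j}.
= 0.000244 + 0.002930 + 0.016113 + 0.053711 + 0.120850 = 0.1938.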